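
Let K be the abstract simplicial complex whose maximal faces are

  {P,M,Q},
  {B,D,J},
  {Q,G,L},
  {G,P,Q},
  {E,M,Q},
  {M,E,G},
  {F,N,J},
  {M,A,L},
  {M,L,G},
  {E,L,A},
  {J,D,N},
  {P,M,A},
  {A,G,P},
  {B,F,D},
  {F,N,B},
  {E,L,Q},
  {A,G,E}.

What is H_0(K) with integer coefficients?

H_0 ≅ Z^2.

Fix the vertex order A < B < D < E < F < G < J < L < M < N < P < Q and write every simplex with vertices in increasing order. Then dim K = 2 and the simplices of K are:

  0-simplices (12): A, B, D, E, F, G, J, L, M, N, P, Q
  1-simplices (28): AE, AG, AL, AM, AP, BD, BF, BJ, BN, DF, DJ, DN, EG, EL, EM, EQ, FJ, FN, GL, GM, GP, GQ, JN, LM, LQ, MP, MQ, PQ
  2-simplices (17): AEG, AEL, AGP, ALM, AMP, BDF, BDJ, BFN, DJN, EGM, ELQ, EMQ, FJN, GLM, GLQ, GPQ, MPQ

Hence C_0 ≅ Z^12, C_1 ≅ Z^28, C_2 ≅ Z^17.

Boundary ∂_1: C_1 → C_0 maps an edge to its endpoints' difference, ∂[p,q] = q − p.
The 12×28 boundary matrix has rank 10 and Smith normal form diag(1,1,1,1,1,1,1,1,1,1).

The boundary map ∂_2: C_2 → C_1 maps a triangle to the signed sum of its edges. For instance
  ∂GLM = LM − GM + GL,
  ∂BDF = DF − BF + BD.
The 28×17 boundary matrix has rank 17 and Smith normal form diag(1,1,1,1,1,1,1,1,1,1,1,1,1,1,1,1,2).

From H_k ≅ ker(∂_k) / im(∂_{k+1}) we obtain:

  H_0: rank C_0 − rank ∂_1 = 12 − 10 = 2, and the invariant factors of ∂_1 are all 1, so H_0 ≅ Z^2.

(K is a triangulation of the disjoint union of the Möbius band and the real projective plane RP^2.)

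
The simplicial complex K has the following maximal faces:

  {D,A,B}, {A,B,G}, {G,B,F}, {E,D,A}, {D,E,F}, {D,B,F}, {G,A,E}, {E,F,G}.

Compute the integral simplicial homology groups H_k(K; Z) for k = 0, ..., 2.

Take the total order A < B < D < E < F < G on the vertex set. Then K (dimension 2) consists of the simplices:

  0-simplices (6): A, B, D, E, F, G
  1-simplices (12): AB, AD, AE, AG, BD, BF, BG, DE, DF, EF, EG, FG
  2-simplices (8): ABD, ABG, ADE, AEG, BDF, BFG, DEF, EFG

giving chain groups C_0 ≅ Z^6, C_1 ≅ Z^12, C_2 ≅ Z^8.

The boundary map ∂_1: C_1 → C_0 sends each edge [p,q] (with p < q) to q − p.
The 6×12 boundary matrix has rank 5 and Smith normal form diag(1,1,1,1,1).

Boundary ∂_2: C_2 → C_1 sends each 2-simplex [p,q,r] to [q,r] − [p,r] + [p,q]. For instance
  ∂BDF = DF − BF + BD,
  ∂ADE = DE − AE + AD.
This gives a 12×8 integer matrix of rank 7; reducing to Smith normal form yields diagonal entries (1,1,1,1,1,1,1).

Computing H_k = (kernel of ∂_k) / (image of ∂_{k+1}):

  H_0: rank C_0 − rank ∂_1 = 6 − 5 = 1, and the invariant factors of ∂_1 are all 1, so H_0 ≅ Z.
  H_1: rank ker ∂_1 − rank ∂_2 = (12 − 5) − 7 = 0, and the invariant factors of ∂_2 are all 1, so H_1 ≅ 0.
  H_2: rank ker ∂_2 − rank ∂_3 = (8 − 7) − 0 = 1, and there is no ∂_3, so H_2 ≅ Z.

As a check, the Euler characteristic is 6 − 12 + 8 = 2, which agrees with 1 − 0 + 1 = 2.
(K is a triangulation of the 2-sphere S^2.)

H_0 ≅ Z,  H_1 = 0,  H_2 ≅ Z.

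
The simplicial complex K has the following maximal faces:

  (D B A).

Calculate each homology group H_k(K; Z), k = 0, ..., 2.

Take the total order A < B < D on the vertex set. Then K (dimension 2) consists of the simplices:

  0-simplices (3): A, B, D
  1-simplices (3): AB, AD, BD
  2-simplices (1): ABD

Hence C_0 ≅ Z^3, C_1 ≅ Z^3, C_2 ≅ Z^1.

Boundary ∂_1: C_1 → C_0 sends each edge [p,q] (with p < q) to q − p. For instance
  ∂AB = B − A.
This gives a 3×3 integer matrix of rank 2; reducing to Smith normal form yields diagonal entries (1,1).

Boundary ∂_2: C_2 → C_1 maps a triangle to the signed sum of its edges. For instance
  ∂ABD = BD − AD + AB.
As a 3×1 matrix over Z this has rank 1, with invariant factors (1).

From H_k ≅ ker(∂_k) / im(∂_{k+1}) we obtain:

  H_0: rank C_0 − rank ∂_1 = 3 − 2 = 1, and the invariant factors of ∂_1 are all 1, so H_0 ≅ Z.
  H_1: rank ker ∂_1 − rank ∂_2 = (3 − 2) − 1 = 0, and the invariant factors of ∂_2 are all 1, so H_1 ≅ 0.
  H_2: rank ker ∂_2 − rank ∂_3 = (1 − 1) − 0 = 0, and there is no ∂_3, so H_2 ≅ 0.

As a check, the Euler characteristic is 3 − 3 + 1 = 1, which agrees with 1 − 0 + 0 = 1.

H_0 = Z,  H_1 = 0,  H_2 = 0.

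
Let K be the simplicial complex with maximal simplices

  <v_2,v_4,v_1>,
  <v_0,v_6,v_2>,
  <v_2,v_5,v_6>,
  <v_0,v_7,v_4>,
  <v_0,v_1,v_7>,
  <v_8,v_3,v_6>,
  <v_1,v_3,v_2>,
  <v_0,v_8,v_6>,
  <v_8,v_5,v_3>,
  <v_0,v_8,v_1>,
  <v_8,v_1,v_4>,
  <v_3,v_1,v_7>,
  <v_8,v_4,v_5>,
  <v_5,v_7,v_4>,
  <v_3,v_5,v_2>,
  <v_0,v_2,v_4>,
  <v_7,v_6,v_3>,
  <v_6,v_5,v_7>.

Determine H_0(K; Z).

H_0 ≅ Z.

Fix the vertex order v_0 < v_1 < v_2 < v_3 < v_4 < v_5 < v_6 < v_7 < v_8 and write every simplex with vertices in increasing order. Then dim K = 2 and the simplices of K are:

  0-simplices (9): [v_0], [v_1], [v_2], [v_3], [v_4], [v_5], [v_6], [v_7], [v_8]
  1-simplices (27): (27 of them)
  2-simplices (18): (18 of them)

Hence C_0 ≅ Z^9, C_1 ≅ Z^27, C_2 ≅ Z^18.

The boundary map ∂_1: C_1 → C_0 is given by ∂[p,q] = [q] − [p]. For instance
  ∂[v_5,v_7] = [v_7] − [v_5].
The 9×27 boundary matrix has rank 8 and Smith normal form diag(1,1,1,1,1,1,1,1).

∂_2: C_2 → C_1 maps a triangle to the signed sum of its edges. For instance
  ∂[v_0,v_1,v_7] = [v_1,v_7] − [v_0,v_7] + [v_0,v_1],
  ∂[v_4,v_5,v_7] = [v_5,v_7] − [v_4,v_7] + [v_4,v_5].
This gives a 27×18 integer matrix of rank 18; reducing to Smith normal form yields diagonal entries (1,1,1,1,1,1,1,1,1,1,1,1,1,1,1,1,1,2).

Reading off H_k = ker ∂_k / im ∂_{k+1}:

  H_0: rank C_0 − rank ∂_1 = 9 − 8 = 1, and the invariant factors of ∂_1 are all 1, so H_0 ≅ Z.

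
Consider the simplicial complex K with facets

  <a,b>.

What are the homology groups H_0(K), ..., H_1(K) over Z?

Order the vertices as a < b. Listing each simplex with vertices in this order, K has dimension 1 with simplices:

  0-simplices (2): a, b
  1-simplices (1): ab

Hence C_0 ≅ Z^2, C_1 ≅ Z^1.

∂_1: C_1 → C_0 is given by ∂[p,q] = [q] − [p]. For instance
  ∂ab = b − a.
This gives a 2×1 integer matrix of rank 1; reducing to Smith normal form yields diagonal entries (1).

Now H_k = ker ∂_k / im ∂_{k+1}, so:

  H_0: rank C_0 − rank ∂_1 = 2 − 1 = 1, and the invariant factors of ∂_1 are all 1, so H_0 = Z.
  H_1: rank ker ∂_1 − rank ∂_2 = (1 − 1) − 0 = 0, and there is no ∂_2, so H_1 = 0.

As a check, the Euler characteristic is 2 − 1 = 1, which agrees with 1 − 0 = 1.

H_0 ≅ Z,  H_1 = 0.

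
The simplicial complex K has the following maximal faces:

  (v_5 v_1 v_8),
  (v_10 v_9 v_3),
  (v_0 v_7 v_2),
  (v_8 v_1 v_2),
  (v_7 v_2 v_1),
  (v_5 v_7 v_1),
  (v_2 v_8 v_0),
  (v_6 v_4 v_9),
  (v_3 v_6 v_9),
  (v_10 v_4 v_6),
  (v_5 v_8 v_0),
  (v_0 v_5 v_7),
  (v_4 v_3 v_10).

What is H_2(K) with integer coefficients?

Order the vertices as v_0 < v_1 < v_2 < v_3 < v_4 < v_5 < v_6 < v_7 < v_8 < v_9 < v_10. Listing each simplex with vertices in this order, K has dimension 2 with simplices:

  0-simplices (11): [v_0], [v_1], [v_2], [v_3], [v_4], [v_5], [v_6], [v_7], [v_8], [v_9], [v_10]
  1-simplices (22): (22 of them)
  2-simplices (13): (13 of them)

giving chain groups C_0 ≅ Z^11, C_1 ≅ Z^22, C_2 ≅ Z^13.

∂_1: C_1 → C_0 maps an edge to its endpoints' difference, ∂[p,q] = q − p. For instance
  ∂[v_1,v_5] = [v_5] − [v_1].
The resulting 11×22 matrix has rank 9, and its Smith normal form has invariant factors (1,1,1,1,1,1,1,1,1).

Boundary ∂_2: C_2 → C_1 sends each 2-simplex [p,q,r] to [q,r] − [p,r] + [p,q]. For instance
  ∂[v_4,v_6,v_9] = [v_6,v_9] − [v_4,v_9] + [v_4,v_6],
  ∂[v_0,v_2,v_7] = [v_2,v_7] − [v_0,v_7] + [v_0,v_2].
The 22×13 boundary matrix has rank 12 and Smith normal form diag(1,1,1,1,1,1,1,1,1,1,1,1).

From H_k ≅ ker(∂_k) / im(∂_{k+1}) we obtain:

  H_2: rank ker ∂_2 − rank ∂_3 = (13 − 12) − 0 = 1, and there is no ∂_3, so H_2 ≅ Z.

H_2 = Z.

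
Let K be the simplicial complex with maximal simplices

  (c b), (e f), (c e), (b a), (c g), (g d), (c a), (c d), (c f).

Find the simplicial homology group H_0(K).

Take the total order a < b < c < d < e < f < g on the vertex set. Then K (dimension 1) consists of the simplices:

  0-simplices (7): a, b, c, d, e, f, g
  1-simplices (9): ab, ac, bc, cd, ce, cf, cg, dg, ef

so the chain groups are C_0 ≅ Z^7, C_1 ≅ Z^9.

Boundary ∂_1: C_1 → C_0 is given by ∂[p,q] = [q] − [p]. For instance
  ∂cg = g − c.
The resulting 7×9 matrix has rank 6, and its Smith normal form has invariant factors (1,1,1,1,1,1).

Computing H_k = (kernel of ∂_k) / (image of ∂_{k+1}):

  H_0: rank C_0 − rank ∂_1 = 7 − 6 = 1, and the invariant factors of ∂_1 are all 1, so H_0 ≅ Z.

H_0 = Z.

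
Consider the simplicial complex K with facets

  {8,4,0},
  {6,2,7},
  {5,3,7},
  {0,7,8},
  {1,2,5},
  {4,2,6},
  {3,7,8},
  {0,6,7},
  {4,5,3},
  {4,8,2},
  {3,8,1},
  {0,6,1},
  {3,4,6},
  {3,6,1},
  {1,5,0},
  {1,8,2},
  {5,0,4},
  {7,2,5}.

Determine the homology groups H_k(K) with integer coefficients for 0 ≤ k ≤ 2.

K has 9 vertices, 27 edges, 18 triangles.
rank ∂_0 = 0, rank ∂_1 = 8 ⇒ b_0 = 9 − 0 − 8 = 1; all invariant factors of ∂_1 are 1 so no torsion. So H_0 = Z.
rank ∂_1 = 8, rank ∂_2 = 17 ⇒ b_1 = 27 − 8 − 17 = 2; all invariant factors of ∂_2 are 1 so no torsion. So H_1 = Z^2.
rank ∂_2 = 17, rank ∂_3 = 0 ⇒ b_2 = 18 − 17 − 0 = 1. So H_2 = Z.

H_0 ≅ Z,  H_1 ≅ Z^2,  H_2 ≅ Z.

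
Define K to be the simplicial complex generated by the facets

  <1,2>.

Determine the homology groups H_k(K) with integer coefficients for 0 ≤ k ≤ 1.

Fix the vertex order 1 < 2 and write every simplex with vertices in increasing order. Then dim K = 1 and the simplices of K are:

  0-simplices (2): [1], [2]
  1-simplices (1): [1,2]

Hence C_0 ≅ Z^2, C_1 ≅ Z^1.

∂_1: C_1 → C_0 maps an edge to its endpoints' difference, ∂[p,q] = q − p. For instance
  ∂[1,2] = [2] − [1].
This gives a 2×1 integer matrix of rank 1; reducing to Smith normal form yields diagonal entries (1).

From H_k ≅ ker(∂_k) / im(∂_{k+1}) we obtain:

  H_0: rank C_0 − rank ∂_1 = 2 − 1 = 1, and the invariant factors of ∂_1 are all 1, so H_0 = Z.
  H_1: rank ker ∂_1 − rank ∂_2 = (1 − 1) − 0 = 0, and there is no ∂_2, so H_1 = 0.

H_0 = Z,  H_1 = 0.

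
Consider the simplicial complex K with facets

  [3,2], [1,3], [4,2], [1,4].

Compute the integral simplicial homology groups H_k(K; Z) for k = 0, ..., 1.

H_0 ≅ Z,  H_1 ≅ Z.

We work with the vertex ordering 1 < 2 < 3 < 4. The simplices of K, each written with vertices in increasing order, are:

  0-simplices (4): [1], [2], [3], [4]
  1-simplices (4): [1,3], [1,4], [2,3], [2,4]

Hence C_0 ≅ Z^4, C_1 ≅ Z^4.

∂_1: C_1 → C_0 is given by ∂[p,q] = [q] − [p]. For instance
  ∂[2,4] = [4] − [2].
This gives a 4×4 integer matrix of rank 3; reducing to Smith normal form yields diagonal entries (1,1,1).

Reading off H_k = ker ∂_k / im ∂_{k+1}:

  H_0: rank C_0 − rank ∂_1 = 4 − 3 = 1, and the invariant factors of ∂_1 are all 1, so H_0 ≅ Z.
  H_1: rank ker ∂_1 − rank ∂_2 = (4 − 3) − 0 = 1, and there is no ∂_2, so H_1 ≅ Z.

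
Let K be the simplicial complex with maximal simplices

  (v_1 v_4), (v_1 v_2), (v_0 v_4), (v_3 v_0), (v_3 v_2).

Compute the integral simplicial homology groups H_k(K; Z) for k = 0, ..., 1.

H_0 = Z,  H_1 = Z.

Order the vertices as v_0 < v_1 < v_2 < v_3 < v_4. Listing each simplex with vertices in this order, K has dimension 1 with simplices:

  0-simplices (5): [v_0], [v_1], [v_2], [v_3], [v_4]
  1-simplices (5): [v_0,v_3], [v_0,v_4], [v_1,v_2], [v_1,v_4], [v_2,v_3]

so the chain groups are C_0 ≅ Z^5, C_1 ≅ Z^5.

The boundary map ∂_1: C_1 → C_0 sends each edge [p,q] (with p < q) to q − p.
The resulting 5×5 matrix has rank 4, and its Smith normal form has invariant factors (1,1,1,1).

Reading off H_k = ker ∂_k / im ∂_{k+1}:

  H_0: rank C_0 − rank ∂_1 = 5 − 4 = 1, and the invariant factors of ∂_1 are all 1, so H_0 ≅ Z.
  H_1: rank ker ∂_1 − rank ∂_2 = (5 − 4) − 0 = 1, and there is no ∂_2, so H_1 ≅ Z.

As a check, the Euler characteristic is 5 − 5 = 0, which agrees with 1 − 1 = 0.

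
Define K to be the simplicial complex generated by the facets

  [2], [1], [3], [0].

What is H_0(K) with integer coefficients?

H_0 ≅ Z^4.

Take the total order 0 < 1 < 2 < 3 on the vertex set. Then K (dimension 0) consists of the simplices:

  0-simplices (4): [0], [1], [2], [3]

so the chain groups are C_0 ≅ Z^4.

From H_k ≅ ker(∂_k) / im(∂_{k+1}) we obtain:

  H_0: rank C_0 − rank ∂_1 = 4 − 0 = 4, and there is no ∂_1, so H_0 ≅ Z^4.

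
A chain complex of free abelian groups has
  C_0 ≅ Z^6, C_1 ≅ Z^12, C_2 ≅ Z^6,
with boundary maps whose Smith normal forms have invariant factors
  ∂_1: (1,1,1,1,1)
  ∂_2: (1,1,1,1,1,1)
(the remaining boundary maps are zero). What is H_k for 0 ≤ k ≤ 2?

H_0: b_0 = 6 − 0 − 5 = 1; torsion from ∂_1 factors > 1: none. So H_0 ≅ Z.
H_1: b_1 = 12 − 5 − 6 = 1; torsion from ∂_2 factors > 1: none. So H_1 ≅ Z.
H_2: b_2 = 6 − 6 − 0 = 0; torsion from ∂_3 factors > 1: none. So H_2 ≅ 0.

H_0 ≅ Z,  H_1 ≅ Z,  H_2 = 0.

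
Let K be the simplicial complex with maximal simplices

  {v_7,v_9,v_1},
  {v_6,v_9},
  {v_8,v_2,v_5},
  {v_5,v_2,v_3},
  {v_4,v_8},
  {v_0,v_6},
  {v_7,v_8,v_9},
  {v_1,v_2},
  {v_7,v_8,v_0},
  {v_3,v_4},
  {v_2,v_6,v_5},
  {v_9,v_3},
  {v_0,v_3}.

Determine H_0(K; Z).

K has 10 vertices, 21 edges, 6 triangles.
rank ∂_0 = 0, rank ∂_1 = 9 ⇒ b_0 = 10 − 0 − 9 = 1; all invariant factors of ∂_1 are 1 so no torsion. So H_0 = Z.

H_0 = Z.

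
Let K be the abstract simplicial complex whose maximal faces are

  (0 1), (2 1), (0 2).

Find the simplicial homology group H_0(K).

We work with the vertex ordering 0 < 1 < 2. The simplices of K, each written with vertices in increasing order, are:

  0-simplices (3): [0], [1], [2]
  1-simplices (3): [0,1], [0,2], [1,2]

giving chain groups C_0 ≅ Z^3, C_1 ≅ Z^3.

∂_1: C_1 → C_0 sends each edge [p,q] (with p < q) to q − p.
This gives a 3×3 integer matrix of rank 2; reducing to Smith normal form yields diagonal entries (1,1).

Reading off H_k = ker ∂_k / im ∂_{k+1}:

  H_0: rank C_0 − rank ∂_1 = 3 − 2 = 1, and the invariant factors of ∂_1 are all 1, so H_0 ≅ Z.

H_0 = Z.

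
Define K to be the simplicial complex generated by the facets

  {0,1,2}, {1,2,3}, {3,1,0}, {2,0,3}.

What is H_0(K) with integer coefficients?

Fix the vertex order 0 < 1 < 2 < 3 and write every simplex with vertices in increasing order. Then dim K = 2 and the simplices of K are:

  0-simplices (4): [0], [1], [2], [3]
  1-simplices (6): [0,1], [0,2], [0,3], [1,2], [1,3], [2,3]
  2-simplices (4): [0,1,2], [0,1,3], [0,2,3], [1,2,3]

giving chain groups C_0 ≅ Z^4, C_1 ≅ Z^6, C_2 ≅ Z^4.

The boundary map ∂_1: C_1 → C_0 maps an edge to its endpoints' difference, ∂[p,q] = q − p. For instance
  ∂[2,3] = [3] − [2].
The 4×6 boundary matrix has rank 3 and Smith normal form diag(1,1,1).

Boundary ∂_2: C_2 → C_1 sends each 2-simplex [p,q,r] to [q,r] − [p,r] + [p,q]. For instance
  ∂[0,1,2] = [1,2] − [0,2] + [0,1],
  ∂[0,2,3] = [2,3] − [0,3] + [0,2].
The resulting 6×4 matrix has rank 3, and its Smith normal form has invariant factors (1,1,1).

Now H_k = ker ∂_k / im ∂_{k+1}, so:

  H_0: rank C_0 − rank ∂_1 = 4 − 3 = 1, and the invariant factors of ∂_1 are all 1, so H_0 ≅ Z.

(K is a triangulation of the 2-sphere S^2.)

H_0 ≅ Z.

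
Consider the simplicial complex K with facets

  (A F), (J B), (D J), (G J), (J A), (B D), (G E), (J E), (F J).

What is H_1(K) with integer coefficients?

H_1 ≅ Z^3.

Order the vertices as A < B < D < E < F < G < J. Listing each simplex with vertices in this order, K has dimension 1 with simplices:

  0-simplices (7): A, B, D, E, F, G, J
  1-simplices (9): AF, AJ, BD, BJ, DJ, EG, EJ, FJ, GJ

Hence C_0 ≅ Z^7, C_1 ≅ Z^9.

The boundary map ∂_1: C_1 → C_0 sends each edge [p,q] (with p < q) to q − p. For instance
  ∂EJ = J − E.
The 7×9 boundary matrix has rank 6 and Smith normal form diag(1,1,1,1,1,1).

Reading off H_k = ker ∂_k / im ∂_{k+1}:

  H_1: rank ker ∂_1 − rank ∂_2 = (9 − 6) − 0 = 3, and there is no ∂_2, so H_1 = Z^3.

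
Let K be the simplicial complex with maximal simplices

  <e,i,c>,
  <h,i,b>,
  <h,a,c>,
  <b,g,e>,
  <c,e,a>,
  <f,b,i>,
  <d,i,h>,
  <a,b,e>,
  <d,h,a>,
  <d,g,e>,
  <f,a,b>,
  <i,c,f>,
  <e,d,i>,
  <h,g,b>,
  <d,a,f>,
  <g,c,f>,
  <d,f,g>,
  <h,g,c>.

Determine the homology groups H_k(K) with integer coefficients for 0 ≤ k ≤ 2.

Take the total order a < b < c < d < e < f < g < h < i on the vertex set. Then K (dimension 2) consists of the simplices:

  0-simplices (9): a, b, c, d, e, f, g, h, i
  1-simplices (27): ab, ac, ad, ae, af, ah, be, bf, bg, bh, bi, ce, cf, cg, ch, ci, de, df, dg, dh, di, eg, ei, fg, fi, gh, hi
  2-simplices (18): abe, abf, ace, ach, adf, adh, beg, bfi, bgh, bhi, cei, cfg, cfi, cgh, deg, dei, dfg, dhi

Hence C_0 ≅ Z^9, C_1 ≅ Z^27, C_2 ≅ Z^18.

The boundary map ∂_1: C_1 → C_0 maps an edge to its endpoints' difference, ∂[p,q] = q − p. For instance
  ∂df = f − d.
The 9×27 boundary matrix has rank 8 and Smith normal form diag(1,1,1,1,1,1,1,1).

The boundary map ∂_2: C_2 → C_1 acts by ∂[p,q,r] = [q,r] − [p,r] + [p,q]. For instance
  ∂bhi = hi − bi + bh,
  ∂abe = be − ae + ab.
As a 27×18 matrix over Z this has rank 17, with invariant factors (1,1,1,1,1,1,1,1,1,1,1,1,1,1,1,1,1).

Now H_k = ker ∂_k / im ∂_{k+1}, so:

  H_0: rank C_0 − rank ∂_1 = 9 − 8 = 1, and the invariant factors of ∂_1 are all 1, so H_0 = Z.
  H_1: rank ker ∂_1 − rank ∂_2 = (27 − 8) − 17 = 2, and the invariant factors of ∂_2 are all 1, so H_1 = Z^2.
  H_2: rank ker ∂_2 − rank ∂_3 = (18 − 17) − 0 = 1, and there is no ∂_3, so H_2 = Z.

As a check, the Euler characteristic is 9 − 27 + 18 = 0, which agrees with 1 − 2 + 1 = 0.

H_0 = Z,  H_1 = Z^2,  H_2 = Z.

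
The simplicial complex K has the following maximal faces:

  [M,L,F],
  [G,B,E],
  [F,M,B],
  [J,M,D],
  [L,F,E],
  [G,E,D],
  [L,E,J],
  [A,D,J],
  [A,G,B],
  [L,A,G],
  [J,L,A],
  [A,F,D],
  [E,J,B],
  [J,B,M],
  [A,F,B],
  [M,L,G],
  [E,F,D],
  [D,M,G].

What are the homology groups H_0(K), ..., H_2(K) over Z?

H_0 = Z,  H_1 = Z^2,  H_2 = Z.

K has 9 vertices, 27 edges, 18 triangles.
rank ∂_0 = 0, rank ∂_1 = 8 ⇒ b_0 = 9 − 0 − 8 = 1; all invariant factors of ∂_1 are 1 so no torsion. So H_0 = Z.
rank ∂_1 = 8, rank ∂_2 = 17 ⇒ b_1 = 27 − 8 − 17 = 2; all invariant factors of ∂_2 are 1 so no torsion. So H_1 = Z^2.
rank ∂_2 = 17, rank ∂_3 = 0 ⇒ b_2 = 18 − 17 − 0 = 1. So H_2 = Z.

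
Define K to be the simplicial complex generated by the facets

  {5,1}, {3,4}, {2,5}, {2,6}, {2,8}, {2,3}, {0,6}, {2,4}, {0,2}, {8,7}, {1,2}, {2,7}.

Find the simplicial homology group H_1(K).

Fix the vertex order 0 < 1 < 2 < 3 < 4 < 5 < 6 < 7 < 8 and write every simplex with vertices in increasing order. Then dim K = 1 and the simplices of K are:

  0-simplices (9): [0], [1], [2], [3], [4], [5], [6], [7], [8]
  1-simplices (12): [0,2], [0,6], [1,2], [1,5], [2,3], [2,4], [2,5], [2,6], [2,7], [2,8], [3,4], [7,8]

Hence C_0 ≅ Z^9, C_1 ≅ Z^12.

Boundary ∂_1: C_1 → C_0 maps an edge to its endpoints' difference, ∂[p,q] = q − p.
This gives a 9×12 integer matrix of rank 8; reducing to Smith normal form yields diagonal entries (1,1,1,1,1,1,1,1).

Computing H_k = (kernel of ∂_k) / (image of ∂_{k+1}):

  H_1: rank ker ∂_1 − rank ∂_2 = (12 − 8) − 0 = 4, and there is no ∂_2, so H_1 ≅ Z^4.

(K is a triangulation of a wedge of 4 circles.)

H_1 ≅ Z^4.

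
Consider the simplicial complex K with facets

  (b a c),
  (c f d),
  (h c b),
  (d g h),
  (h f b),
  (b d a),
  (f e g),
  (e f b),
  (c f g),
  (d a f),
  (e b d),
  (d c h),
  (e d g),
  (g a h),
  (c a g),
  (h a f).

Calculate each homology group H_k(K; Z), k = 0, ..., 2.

H_0 = Z,  H_1 = Z^2,  H_2 = Z.

Order the vertices as a < b < c < d < e < f < g < h. Listing each simplex with vertices in this order, K has dimension 2 with simplices:

  0-simplices (8): a, b, c, d, e, f, g, h
  1-simplices (24): ab, ac, ad, af, ag, ah, bc, bd, be, bf, bh, cd, cf, cg, ch, de, df, dg, dh, ef, eg, fg, fh, gh
  2-simplices (16): abc, abd, acg, adf, afh, agh, bch, bde, bef, bfh, cdf, cdh, cfg, deg, dgh, efg

giving chain groups C_0 ≅ Z^8, C_1 ≅ Z^24, C_2 ≅ Z^16.

∂_1: C_1 → C_0 is given by ∂[p,q] = [q] − [p]. For instance
  ∂bc = c − b.
The resulting 8×24 matrix has rank 7, and its Smith normal form has invariant factors (1,1,1,1,1,1,1).

Boundary ∂_2: C_2 → C_1 sends each 2-simplex [p,q,r] to [q,r] − [p,r] + [p,q]. For instance
  ∂deg = eg − dg + de,
  ∂efg = fg − eg + ef.
The 24×16 boundary matrix has rank 15 and Smith normal form diag(1,1,1,1,1,1,1,1,1,1,1,1,1,1,1).

Computing H_k = (kernel of ∂_k) / (image of ∂_{k+1}):

  H_0: rank C_0 − rank ∂_1 = 8 − 7 = 1, and the invariant factors of ∂_1 are all 1, so H_0 ≅ Z.
  H_1: rank ker ∂_1 − rank ∂_2 = (24 − 7) − 15 = 2, and the invariant factors of ∂_2 are all 1, so H_1 ≅ Z^2.
  H_2: rank ker ∂_2 − rank ∂_3 = (16 − 15) − 0 = 1, and there is no ∂_3, so H_2 ≅ Z.

As a check, the Euler characteristic is 8 − 24 + 16 = 0, which agrees with 1 − 2 + 1 = 0.
(K is a triangulation of the torus T^2.)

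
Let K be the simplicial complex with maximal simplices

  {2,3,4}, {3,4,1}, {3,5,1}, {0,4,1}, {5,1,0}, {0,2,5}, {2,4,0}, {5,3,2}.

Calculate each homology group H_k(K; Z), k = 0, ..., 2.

H_0 ≅ Z,  H_1 = 0,  H_2 ≅ Z.

K has 6 vertices, 12 edges, 8 triangles.
rank ∂_0 = 0, rank ∂_1 = 5 ⇒ b_0 = 6 − 0 − 5 = 1; all invariant factors of ∂_1 are 1 so no torsion. So H_0 = Z.
rank ∂_1 = 5, rank ∂_2 = 7 ⇒ b_1 = 12 − 5 − 7 = 0; all invariant factors of ∂_2 are 1 so no torsion. So H_1 = 0.
rank ∂_2 = 7, rank ∂_3 = 0 ⇒ b_2 = 8 − 7 − 0 = 1. So H_2 = Z.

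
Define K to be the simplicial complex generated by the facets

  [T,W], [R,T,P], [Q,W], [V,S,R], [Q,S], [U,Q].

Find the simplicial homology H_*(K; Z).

Fix the vertex order P < Q < R < S < T < U < V < W and write every simplex with vertices in increasing order. Then dim K = 2 and the simplices of K are:

  0-simplices (8): P, Q, R, S, T, U, V, W
  1-simplices (10): PR, PT, QS, QU, QW, RS, RT, RV, SV, TW
  2-simplices (2): PRT, RSV

Hence C_0 ≅ Z^8, C_1 ≅ Z^10, C_2 ≅ Z^2.

∂_1: C_1 → C_0 is given by ∂[p,q] = [q] − [p]. For instance
  ∂SV = V − S.
The 8×10 boundary matrix has rank 7 and Smith normal form diag(1,1,1,1,1,1,1).

The boundary map ∂_2: C_2 → C_1 acts by ∂[p,q,r] = [q,r] − [p,r] + [p,q]. For instance
  ∂RSV = SV − RV + RS,
  ∂PRT = RT − PT + PR.
The resulting 10×2 matrix has rank 2, and its Smith normal form has invariant factors (1,1).

Now H_k = ker ∂_k / im ∂_{k+1}, so:

  H_0: rank C_0 − rank ∂_1 = 8 − 7 = 1, and the invariant factors of ∂_1 are all 1, so H_0 ≅ Z.
  H_1: rank ker ∂_1 − rank ∂_2 = (10 − 7) − 2 = 1, and the invariant factors of ∂_2 are all 1, so H_1 ≅ Z.
  H_2: rank ker ∂_2 − rank ∂_3 = (2 − 2) − 0 = 0, and there is no ∂_3, so H_2 ≅ 0.

H_0 ≅ Z,  H_1 ≅ Z,  H_2 = 0.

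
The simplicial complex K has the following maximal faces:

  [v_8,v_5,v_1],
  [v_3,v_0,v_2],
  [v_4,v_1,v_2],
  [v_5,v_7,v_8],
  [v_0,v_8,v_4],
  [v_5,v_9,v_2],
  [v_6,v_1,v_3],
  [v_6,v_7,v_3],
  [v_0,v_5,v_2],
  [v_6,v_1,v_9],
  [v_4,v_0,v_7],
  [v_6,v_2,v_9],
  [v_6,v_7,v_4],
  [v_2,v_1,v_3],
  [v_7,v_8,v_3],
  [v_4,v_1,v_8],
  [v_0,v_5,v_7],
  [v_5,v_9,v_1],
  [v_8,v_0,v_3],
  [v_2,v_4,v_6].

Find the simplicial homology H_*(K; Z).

H_0 = Z,  H_1 = Z ⊕ Z_2,  H_2 = 0.

Fix the vertex order v_0 < v_1 < v_2 < v_3 < v_4 < v_5 < v_6 < v_7 < v_8 < v_9 and write every simplex with vertices in increasing order. Then dim K = 2 and the simplices of K are:

  0-simplices (10): [v_0], [v_1], [v_2], [v_3], [v_4], [v_5], [v_6], [v_7], [v_8], [v_9]
  1-simplices (30): (30 of them)
  2-simplices (20): (20 of them)

Hence C_0 ≅ Z^10, C_1 ≅ Z^30, C_2 ≅ Z^20.

The boundary map ∂_1: C_1 → C_0 sends each edge [p,q] (with p < q) to q − p.
The resulting 10×30 matrix has rank 9, and its Smith normal form has invariant factors (1,1,1,1,1,1,1,1,1).

The boundary map ∂_2: C_2 → C_1 maps a triangle to the signed sum of its edges. For instance
  ∂[v_1,v_4,v_8] = [v_4,v_8] − [v_1,v_8] + [v_1,v_4],
  ∂[v_5,v_7,v_8] = [v_7,v_8] − [v_5,v_8] + [v_5,v_7].
As a 30×20 matrix over Z this has rank 20, with invariant factors (1,1,1,1,1,1,1,1,1,1,1,1,1,1,1,1,1,1,1,2).

Now H_k = ker ∂_k / im ∂_{k+1}, so:

  H_0: rank C_0 − rank ∂_1 = 10 − 9 = 1, and the invariant factors of ∂_1 are all 1, so H_0 = Z.
  H_1: rank ker ∂_1 − rank ∂_2 = (30 − 9) − 20 = 1, and ∂_2 has invariant factor 2 > 1, so H_1 = Z ⊕ Z_2.
  H_2: rank ker ∂_2 − rank ∂_3 = (20 − 20) − 0 = 0, and there is no ∂_3, so H_2 = 0.

(K is a triangulation of the Klein bottle.)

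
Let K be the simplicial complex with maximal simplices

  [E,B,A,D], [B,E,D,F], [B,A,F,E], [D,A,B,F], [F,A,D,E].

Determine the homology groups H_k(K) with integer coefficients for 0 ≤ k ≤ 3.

Fix the vertex order A < B < D < E < F and write every simplex with vertices in increasing order. Then dim K = 3 and the simplices of K are:

  0-simplices (5): A, B, D, E, F
  1-simplices (10): AB, AD, AE, AF, BD, BE, BF, DE, DF, EF
  2-simplices (10): ABD, ABE, ABF, ADE, ADF, AEF, BDE, BDF, BEF, DEF
  3-simplices (5): ABDE, ABDF, ABEF, ADEF, BDEF

Hence C_0 ≅ Z^5, C_1 ≅ Z^10, C_2 ≅ Z^10, C_3 ≅ Z^5.

∂_1: C_1 → C_0 sends each edge [p,q] (with p < q) to q − p. For instance
  ∂AE = E − A.
The resulting 5×10 matrix has rank 4, and its Smith normal form has invariant factors (1,1,1,1).

∂_2: C_2 → C_1 sends each 2-simplex [p,q,r] to [q,r] − [p,r] + [p,q]. For instance
  ∂BDE = DE − BE + BD,
  ∂BDF = DF − BF + BD.
The resulting 10×10 matrix has rank 6, and its Smith normal form has invariant factors (1,1,1,1,1,1).

The boundary map ∂_3: C_3 → C_2 sends each 3-simplex σ to the alternating sum Σ_i (−1)^i (σ with its i-th vertex removed). For instance
  ∂ABEF = BEF − AEF + ABF − ABE,
  ∂ADEF = DEF − AEF + ADF − ADE.
The 10×5 boundary matrix has rank 4 and Smith normal form diag(1,1,1,1).

Now H_k = ker ∂_k / im ∂_{k+1}, so:

  H_0: rank C_0 − rank ∂_1 = 5 − 4 = 1, and the invariant factors of ∂_1 are all 1, so H_0 ≅ Z.
  H_1: rank ker ∂_1 − rank ∂_2 = (10 − 4) − 6 = 0, and the invariant factors of ∂_2 are all 1, so H_1 ≅ 0.
  H_2: rank ker ∂_2 − rank ∂_3 = (10 − 6) − 4 = 0, and the invariant factors of ∂_3 are all 1, so H_2 ≅ 0.
  H_3: rank ker ∂_3 − rank ∂_4 = (5 − 4) − 0 = 1, and there is no ∂_4, so H_3 ≅ Z.

H_0 = Z,  H_1 = 0,  H_2 = 0,  H_3 = Z.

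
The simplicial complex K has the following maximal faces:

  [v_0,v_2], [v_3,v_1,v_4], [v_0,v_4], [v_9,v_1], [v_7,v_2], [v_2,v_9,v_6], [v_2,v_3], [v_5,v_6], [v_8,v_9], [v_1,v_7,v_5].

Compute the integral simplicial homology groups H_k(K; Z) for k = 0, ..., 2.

H_0 ≅ Z,  H_1 ≅ Z^4,  H_2 = 0.

Order the vertices as v_0 < v_1 < v_2 < v_3 < v_4 < v_5 < v_6 < v_7 < v_8 < v_9. Listing each simplex with vertices in this order, K has dimension 2 with simplices:

  0-simplices (10): [v_0], [v_1], [v_2], [v_3], [v_4], [v_5], [v_6], [v_7], [v_8], [v_9]
  1-simplices (16): (16 of them)
  2-simplices (3): [v_1,v_3,v_4], [v_1,v_5,v_7], [v_2,v_6,v_9]

so the chain groups are C_0 ≅ Z^10, C_1 ≅ Z^16, C_2 ≅ Z^3.

Boundary ∂_1: C_1 → C_0 maps an edge to its endpoints' difference, ∂[p,q] = q − p.
This gives a 10×16 integer matrix of rank 9; reducing to Smith normal form yields diagonal entries (1,1,1,1,1,1,1,1,1).

∂_2: C_2 → C_1 maps a triangle to the signed sum of its edges. For instance
  ∂[v_2,v_6,v_9] = [v_6,v_9] − [v_2,v_9] + [v_2,v_6],
  ∂[v_1,v_5,v_7] = [v_5,v_7] − [v_1,v_7] + [v_1,v_5].
This gives a 16×3 integer matrix of rank 3; reducing to Smith normal form yields diagonal entries (1,1,1).

Now H_k = ker ∂_k / im ∂_{k+1}, so:

  H_0: rank C_0 − rank ∂_1 = 10 − 9 = 1, and the invariant factors of ∂_1 are all 1, so H_0 ≅ Z.
  H_1: rank ker ∂_1 − rank ∂_2 = (16 − 9) − 3 = 4, and the invariant factors of ∂_2 are all 1, so H_1 ≅ Z^4.
  H_2: rank ker ∂_2 − rank ∂_3 = (3 − 3) − 0 = 0, and there is no ∂_3, so H_2 ≅ 0.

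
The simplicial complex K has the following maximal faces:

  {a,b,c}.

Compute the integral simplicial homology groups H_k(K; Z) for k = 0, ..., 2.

H_0 ≅ Z,  H_1 = 0,  H_2 = 0.

K has 3 vertices, 3 edges, 1 triangle.
rank ∂_0 = 0, rank ∂_1 = 2 ⇒ b_0 = 3 − 0 − 2 = 1; all invariant factors of ∂_1 are 1 so no torsion. So H_0 = Z.
rank ∂_1 = 2, rank ∂_2 = 1 ⇒ b_1 = 3 − 2 − 1 = 0; all invariant factors of ∂_2 are 1 so no torsion. So H_1 = 0.
rank ∂_2 = 1, rank ∂_3 = 0 ⇒ b_2 = 1 − 1 − 0 = 0. So H_2 = 0.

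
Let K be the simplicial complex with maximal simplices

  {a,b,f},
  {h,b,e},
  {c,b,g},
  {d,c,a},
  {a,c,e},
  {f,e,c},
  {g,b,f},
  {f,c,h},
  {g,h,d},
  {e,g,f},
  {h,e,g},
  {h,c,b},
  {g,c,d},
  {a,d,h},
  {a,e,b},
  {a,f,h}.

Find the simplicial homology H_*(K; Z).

H_0 ≅ Z,  H_1 ≅ Z^2,  H_2 ≅ Z.

Take the total order a < b < c < d < e < f < g < h on the vertex set. Then K (dimension 2) consists of the simplices:

  0-simplices (8): a, b, c, d, e, f, g, h
  1-simplices (24): ab, ac, ad, ae, af, ah, bc, be, bf, bg, bh, cd, ce, cf, cg, ch, dg, dh, ef, eg, eh, fg, fh, gh
  2-simplices (16): abe, abf, acd, ace, adh, afh, bcg, bch, beh, bfg, cdg, cef, cfh, dgh, efg, egh

giving chain groups C_0 ≅ Z^8, C_1 ≅ Z^24, C_2 ≅ Z^16.

Boundary ∂_1: C_1 → C_0 is given by ∂[p,q] = [q] − [p]. For instance
  ∂af = f − a.
The 8×24 boundary matrix has rank 7 and Smith normal form diag(1,1,1,1,1,1,1).

The boundary map ∂_2: C_2 → C_1 maps a triangle to the signed sum of its edges. For instance
  ∂acd = cd − ad + ac,
  ∂efg = fg − eg + ef.
As a 24×16 matrix over Z this has rank 15, with invariant factors (1,1,1,1,1,1,1,1,1,1,1,1,1,1,1).

Now H_k = ker ∂_k / im ∂_{k+1}, so:

  H_0: rank C_0 − rank ∂_1 = 8 − 7 = 1, and the invariant factors of ∂_1 are all 1, so H_0 ≅ Z.
  H_1: rank ker ∂_1 − rank ∂_2 = (24 − 7) − 15 = 2, and the invariant factors of ∂_2 are all 1, so H_1 ≅ Z^2.
  H_2: rank ker ∂_2 − rank ∂_3 = (16 − 15) − 0 = 1, and there is no ∂_3, so H_2 ≅ Z.

As a check, the Euler characteristic is 8 − 24 + 16 = 0, which agrees with 1 − 2 + 1 = 0.
(K is a triangulation of the torus T^2.)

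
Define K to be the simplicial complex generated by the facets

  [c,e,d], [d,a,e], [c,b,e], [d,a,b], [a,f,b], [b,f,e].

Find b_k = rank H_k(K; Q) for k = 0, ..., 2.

b_0 = 1, b_1 = 1, b_2 = 0.

Fix the vertex order a < b < c < d < e < f and write every simplex with vertices in increasing order. Then dim K = 2 and the simplices of K are:

  0-simplices (6): a, b, c, d, e, f
  1-simplices (12): ab, ad, ae, af, bc, bd, be, bf, cd, ce, de, ef
  2-simplices (6): abd, abf, ade, bce, bef, cde

Hence C_0 ≅ Z^6, C_1 ≅ Z^12, C_2 ≅ Z^6.

Boundary ∂_1: C_1 → C_0 is given by ∂[p,q] = [q] − [p]. For instance
  ∂ef = f − e.
The resulting 6×12 matrix has rank 5, and its Smith normal form has invariant factors (1,1,1,1,1).

The boundary map ∂_2: C_2 → C_1 maps a triangle to the signed sum of its edges. For instance
  ∂bce = ce − be + bc,
  ∂abd = bd − ad + ab.
As a 12×6 matrix over Z this has rank 6, with invariant factors (1,1,1,1,1,1).

Now H_k = ker ∂_k / im ∂_{k+1}, so:

  H_0: rank C_0 − rank ∂_1 = 6 − 5 = 1, and the invariant factors of ∂_1 are all 1, so H_0 ≅ Z.
  H_1: rank ker ∂_1 − rank ∂_2 = (12 − 5) − 6 = 1, and the invariant factors of ∂_2 are all 1, so H_1 ≅ Z.
  H_2: rank ker ∂_2 − rank ∂_3 = (6 − 6) − 0 = 0, and there is no ∂_3, so H_2 ≅ 0.

As a check, the Euler characteristic is 6 − 12 + 6 = 0, which agrees with 1 − 1 + 0 = 0.
(K is a triangulation of the cylinder S^1 x I.)

Hence the Betti numbers are b_0 = 1, b_1 = 1, b_2 = 0.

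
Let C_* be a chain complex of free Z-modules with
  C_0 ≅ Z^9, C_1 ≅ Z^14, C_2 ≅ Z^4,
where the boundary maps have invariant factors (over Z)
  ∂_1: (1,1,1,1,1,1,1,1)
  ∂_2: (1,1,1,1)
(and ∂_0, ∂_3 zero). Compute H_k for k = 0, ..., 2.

H_0: b_0 = 9 − 0 − 8 = 1; torsion from ∂_1 factors > 1: none. So H_0 ≅ Z.
H_1: b_1 = 14 − 8 − 4 = 2; torsion from ∂_2 factors > 1: none. So H_1 ≅ Z^2.
H_2: b_2 = 4 − 4 − 0 = 0; torsion from ∂_3 factors > 1: none. So H_2 ≅ 0.

H_0 ≅ Z,  H_1 ≅ Z^2,  H_2 = 0.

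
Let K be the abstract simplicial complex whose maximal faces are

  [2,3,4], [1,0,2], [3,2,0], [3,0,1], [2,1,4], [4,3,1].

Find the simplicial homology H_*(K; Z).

We work with the vertex ordering 0 < 1 < 2 < 3 < 4. The simplices of K, each written with vertices in increasing order, are:

  0-simplices (5): [0], [1], [2], [3], [4]
  1-simplices (9): [0,1], [0,2], [0,3], [1,2], [1,3], [1,4], [2,3], [2,4], [3,4]
  2-simplices (6): [0,1,2], [0,1,3], [0,2,3], [1,2,4], [1,3,4], [2,3,4]

giving chain groups C_0 ≅ Z^5, C_1 ≅ Z^9, C_2 ≅ Z^6.

The boundary map ∂_1: C_1 → C_0 maps an edge to its endpoints' difference, ∂[p,q] = q − p.
As a 5×9 matrix over Z this has rank 4, with invariant factors (1,1,1,1).

∂_2: C_2 → C_1 acts by ∂[p,q,r] = [q,r] − [p,r] + [p,q]. For instance
  ∂[1,2,4] = [2,4] − [1,4] + [1,2],
  ∂[0,1,3] = [1,3] − [0,3] + [0,1].
The 9×6 boundary matrix has rank 5 and Smith normal form diag(1,1,1,1,1).

Now H_k = ker ∂_k / im ∂_{k+1}, so:

  H_0: rank C_0 − rank ∂_1 = 5 − 4 = 1, and the invariant factors of ∂_1 are all 1, so H_0 ≅ Z.
  H_1: rank ker ∂_1 − rank ∂_2 = (9 − 4) − 5 = 0, and the invariant factors of ∂_2 are all 1, so H_1 ≅ 0.
  H_2: rank ker ∂_2 − rank ∂_3 = (6 − 5) − 0 = 1, and there is no ∂_3, so H_2 ≅ Z.

As a check, the Euler characteristic is 5 − 9 + 6 = 2, which agrees with 1 − 0 + 1 = 2.

H_0 ≅ Z,  H_1 = 0,  H_2 ≅ Z.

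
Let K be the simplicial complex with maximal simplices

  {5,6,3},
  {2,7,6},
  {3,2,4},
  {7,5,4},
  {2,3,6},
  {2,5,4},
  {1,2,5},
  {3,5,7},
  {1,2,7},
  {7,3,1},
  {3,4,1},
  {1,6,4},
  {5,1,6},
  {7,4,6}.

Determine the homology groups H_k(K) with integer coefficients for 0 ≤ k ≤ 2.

Fix the vertex order 1 < 2 < 3 < 4 < 5 < 6 < 7 and write every simplex with vertices in increasing order. Then dim K = 2 and the simplices of K are:

  0-simplices (7): [1], [2], [3], [4], [5], [6], [7]
  1-simplices (21): [1,2], [1,3], [1,4], [1,5], [1,6], [1,7], [2,3], [2,4], [2,5], [2,6], [2,7], [3,4], [3,5], [3,6], [3,7], [4,5], [4,6], [4,7], [5,6], [5,7], [6,7]
  2-simplices (14): [1,2,5], [1,2,7], [1,3,4], [1,3,7], [1,4,6], [1,5,6], [2,3,4], [2,3,6], [2,4,5], [2,6,7], [3,5,6], [3,5,7], [4,5,7], [4,6,7]

so the chain groups are C_0 ≅ Z^7, C_1 ≅ Z^21, C_2 ≅ Z^14.

Boundary ∂_1: C_1 → C_0 sends each edge [p,q] (with p < q) to q − p. For instance
  ∂[1,3] = [3] − [1].
The 7×21 boundary matrix has rank 6 and Smith normal form diag(1,1,1,1,1,1).

The boundary map ∂_2: C_2 → C_1 sends each 2-simplex [p,q,r] to [q,r] − [p,r] + [p,q]. For instance
  ∂[1,3,7] = [3,7] − [1,7] + [1,3],
  ∂[1,3,4] = [3,4] − [1,4] + [1,3].
As a 21×14 matrix over Z this has rank 13, with invariant factors (1,1,1,1,1,1,1,1,1,1,1,1,1).

From H_k ≅ ker(∂_k) / im(∂_{k+1}) we obtain:

  H_0: rank C_0 − rank ∂_1 = 7 − 6 = 1, and the invariant factors of ∂_1 are all 1, so H_0 = Z.
  H_1: rank ker ∂_1 − rank ∂_2 = (21 − 6) − 13 = 2, and the invariant factors of ∂_2 are all 1, so H_1 = Z^2.
  H_2: rank ker ∂_2 − rank ∂_3 = (14 − 13) − 0 = 1, and there is no ∂_3, so H_2 = Z.

As a check, the Euler characteristic is 7 − 21 + 14 = 0, which agrees with 1 − 2 + 1 = 0.
(K is a triangulation of the torus T^2.)

H_0 = Z,  H_1 = Z^2,  H_2 = Z.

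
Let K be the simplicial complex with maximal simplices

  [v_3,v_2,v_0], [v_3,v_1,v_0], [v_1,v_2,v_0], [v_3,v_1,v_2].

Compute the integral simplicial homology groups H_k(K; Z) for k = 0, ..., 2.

K has 4 vertices, 6 edges, 4 triangles.
rank ∂_0 = 0, rank ∂_1 = 3 ⇒ b_0 = 4 − 0 − 3 = 1; all invariant factors of ∂_1 are 1 so no torsion. So H_0 ≅ Z.
rank ∂_1 = 3, rank ∂_2 = 3 ⇒ b_1 = 6 − 3 − 3 = 0; all invariant factors of ∂_2 are 1 so no torsion. So H_1 ≅ 0.
rank ∂_2 = 3, rank ∂_3 = 0 ⇒ b_2 = 4 − 3 − 0 = 1. So H_2 ≅ Z.

H_0 ≅ Z,  H_1 = 0,  H_2 ≅ Z.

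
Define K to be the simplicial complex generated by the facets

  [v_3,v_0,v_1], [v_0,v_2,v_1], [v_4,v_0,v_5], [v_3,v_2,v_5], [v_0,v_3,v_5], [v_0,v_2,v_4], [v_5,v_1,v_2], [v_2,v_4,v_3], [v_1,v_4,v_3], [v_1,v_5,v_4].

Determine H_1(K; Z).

H_1 = Z/2.

We work with the vertex ordering v_0 < v_1 < v_2 < v_3 < v_4 < v_5. The simplices of K, each written with vertices in increasing order, are:

  0-simplices (6): [v_0], [v_1], [v_2], [v_3], [v_4], [v_5]
  1-simplices (15): (15 of them)
  2-simplices (10): [v_0,v_1,v_2], [v_0,v_1,v_3], [v_0,v_2,v_4], [v_0,v_3,v_5], [v_0,v_4,v_5], [v_1,v_2,v_5], [v_1,v_3,v_4], [v_1,v_4,v_5], [v_2,v_3,v_4], [v_2,v_3,v_5]

giving chain groups C_0 ≅ Z^6, C_1 ≅ Z^15, C_2 ≅ Z^10.

∂_1: C_1 → C_0 sends each edge [p,q] (with p < q) to q − p. For instance
  ∂[v_2,v_3] = [v_3] − [v_2].
This gives a 6×15 integer matrix of rank 5; reducing to Smith normal form yields diagonal entries (1,1,1,1,1).

Boundary ∂_2: C_2 → C_1 acts by ∂[p,q,r] = [q,r] − [p,r] + [p,q]. For instance
  ∂[v_1,v_3,v_4] = [v_3,v_4] − [v_1,v_4] + [v_1,v_3],
  ∂[v_2,v_3,v_4] = [v_3,v_4] − [v_2,v_4] + [v_2,v_3].
As a 15×10 matrix over Z this has rank 10, with invariant factors (1,1,1,1,1,1,1,1,1,2).

From H_k ≅ ker(∂_k) / im(∂_{k+1}) we obtain:

  H_1: rank ker ∂_1 − rank ∂_2 = (15 − 5) − 10 = 0, and ∂_2 has invariant factor 2 > 1, so H_1 ≅ Z/2.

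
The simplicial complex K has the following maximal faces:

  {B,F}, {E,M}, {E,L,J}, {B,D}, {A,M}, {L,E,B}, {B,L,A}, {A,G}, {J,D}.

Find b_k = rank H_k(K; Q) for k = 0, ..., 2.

Order the vertices as A < B < D < E < F < G < J < L < M. Listing each simplex with vertices in this order, K has dimension 2 with simplices:

  0-simplices (9): A, B, D, E, F, G, J, L, M
  1-simplices (13): AB, AG, AL, AM, BD, BE, BF, BL, DJ, EJ, EL, EM, JL
  2-simplices (3): ABL, BEL, EJL

so the chain groups are C_0 ≅ Z^9, C_1 ≅ Z^13, C_2 ≅ Z^3.

Boundary ∂_1: C_1 → C_0 maps an edge to its endpoints' difference, ∂[p,q] = q − p.
As a 9×13 matrix over Z this has rank 8, with invariant factors (1,1,1,1,1,1,1,1).

Boundary ∂_2: C_2 → C_1 maps a triangle to the signed sum of its edges. For instance
  ∂ABL = BL − AL + AB,
  ∂EJL = JL − EL + EJ.
This gives a 13×3 integer matrix of rank 3; reducing to Smith normal form yields diagonal entries (1,1,1).

From H_k ≅ ker(∂_k) / im(∂_{k+1}) we obtain:

  H_0: rank C_0 − rank ∂_1 = 9 − 8 = 1, and the invariant factors of ∂_1 are all 1, so H_0 ≅ Z.
  H_1: rank ker ∂_1 − rank ∂_2 = (13 − 8) − 3 = 2, and the invariant factors of ∂_2 are all 1, so H_1 ≅ Z^2.
  H_2: rank ker ∂_2 − rank ∂_3 = (3 − 3) − 0 = 0, and there is no ∂_3, so H_2 ≅ 0.

Hence the Betti numbers are b_0 = 1, b_1 = 2, b_2 = 0.

b_0 = 1, b_1 = 2, b_2 = 0.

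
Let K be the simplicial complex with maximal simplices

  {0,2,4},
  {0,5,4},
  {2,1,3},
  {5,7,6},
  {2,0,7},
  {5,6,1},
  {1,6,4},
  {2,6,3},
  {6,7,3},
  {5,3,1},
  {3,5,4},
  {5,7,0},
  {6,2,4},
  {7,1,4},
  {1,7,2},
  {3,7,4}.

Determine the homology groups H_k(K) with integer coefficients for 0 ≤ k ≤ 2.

H_0 ≅ Z,  H_1 ≅ Z^2,  H_2 ≅ Z.

We work with the vertex ordering 0 < 1 < 2 < 3 < 4 < 5 < 6 < 7. The simplices of K, each written with vertices in increasing order, are:

  0-simplices (8): [0], [1], [2], [3], [4], [5], [6], [7]
  1-simplices (24): (24 of them)
  2-simplices (16): [0,2,4], [0,2,7], [0,4,5], [0,5,7], [1,2,3], [1,2,7], [1,3,5], [1,4,6], [1,4,7], [1,5,6], [2,3,6], [2,4,6], [3,4,5], [3,4,7], [3,6,7], [5,6,7]

Hence C_0 ≅ Z^8, C_1 ≅ Z^24, C_2 ≅ Z^16.

Boundary ∂_1: C_1 → C_0 maps an edge to its endpoints' difference, ∂[p,q] = q − p. For instance
  ∂[1,2] = [2] − [1].
The 8×24 boundary matrix has rank 7 and Smith normal form diag(1,1,1,1,1,1,1).

∂_2: C_2 → C_1 maps a triangle to the signed sum of its edges. For instance
  ∂[3,6,7] = [6,7] − [3,7] + [3,6],
  ∂[1,2,7] = [2,7] − [1,7] + [1,2].
The resulting 24×16 matrix has rank 15, and its Smith normal form has invariant factors (1,1,1,1,1,1,1,1,1,1,1,1,1,1,1).

Now H_k = ker ∂_k / im ∂_{k+1}, so:

  H_0: rank C_0 − rank ∂_1 = 8 − 7 = 1, and the invariant factors of ∂_1 are all 1, so H_0 = Z.
  H_1: rank ker ∂_1 − rank ∂_2 = (24 − 7) − 15 = 2, and the invariant factors of ∂_2 are all 1, so H_1 = Z^2.
  H_2: rank ker ∂_2 − rank ∂_3 = (16 − 15) − 0 = 1, and there is no ∂_3, so H_2 = Z.

(K is a triangulation of the torus T^2.)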